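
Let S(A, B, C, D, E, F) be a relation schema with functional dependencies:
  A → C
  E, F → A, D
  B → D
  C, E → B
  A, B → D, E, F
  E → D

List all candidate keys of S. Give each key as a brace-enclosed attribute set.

{A, B}⁺ = {A, B, C, D, E, F} — all of the relation — so {A, B} is a candidate key.
{A, E}⁺ = {A, B, C, D, E, F} — all of the relation — so {A, E} is a candidate key.
{E, F}⁺ = {A, B, C, D, E, F} — all of the relation — so {E, F} is a candidate key.
Any other superkey properly contains one of these, so there are no further candidate keys.

{A, B}, {A, E}, {E, F}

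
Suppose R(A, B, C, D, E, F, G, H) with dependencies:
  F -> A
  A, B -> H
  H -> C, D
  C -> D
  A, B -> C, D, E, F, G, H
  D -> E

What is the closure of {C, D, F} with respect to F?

Start with {C, D, F}.
F -> A applies; add {A} → now {A, C, D, F}.
D -> E applies; add {E} → now {A, C, D, E, F}.
No further FD applies.

{A, C, D, E, F}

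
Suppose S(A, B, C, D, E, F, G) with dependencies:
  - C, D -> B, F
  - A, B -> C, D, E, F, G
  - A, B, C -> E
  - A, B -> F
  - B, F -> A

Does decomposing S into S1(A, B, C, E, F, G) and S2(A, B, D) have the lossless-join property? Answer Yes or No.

Yes

S1 ∩ S2 = {A, B}; its closure under F is {A, B, C, D, E, F, G}.
Since S1 ⊆ {A, B, C, D, E, F, G}, the intersection is a superkey of S1; the decomposition is lossless.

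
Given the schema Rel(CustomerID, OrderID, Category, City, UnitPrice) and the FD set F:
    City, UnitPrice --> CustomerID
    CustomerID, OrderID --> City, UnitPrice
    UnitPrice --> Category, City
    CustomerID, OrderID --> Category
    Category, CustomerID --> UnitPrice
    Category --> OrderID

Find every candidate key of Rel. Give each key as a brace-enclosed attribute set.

{UnitPrice}⁺ = {Category, City, CustomerID, OrderID, UnitPrice} — all of the relation — so {UnitPrice} is a candidate key.
{Category, CustomerID}⁺ = {Category, City, CustomerID, OrderID, UnitPrice} — all of the relation — so {Category, CustomerID} is a candidate key.
{CustomerID, OrderID}⁺ = {Category, City, CustomerID, OrderID, UnitPrice} — all of the relation — so {CustomerID, OrderID} is a candidate key.
No proper subset of any of these is a key, and no other minimal superkey exists.

{Category, CustomerID}, {CustomerID, OrderID}, {UnitPrice}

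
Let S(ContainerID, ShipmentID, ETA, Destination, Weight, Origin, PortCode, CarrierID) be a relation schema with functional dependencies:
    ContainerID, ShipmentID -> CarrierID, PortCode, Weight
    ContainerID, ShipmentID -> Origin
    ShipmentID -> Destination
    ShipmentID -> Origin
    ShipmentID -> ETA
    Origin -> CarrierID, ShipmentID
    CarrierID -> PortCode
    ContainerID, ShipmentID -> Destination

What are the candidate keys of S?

No FD produces {ContainerID}, so it must be in every candidate key.
{ContainerID, Origin}⁺ = {CarrierID, ContainerID, Destination, ETA, Origin, PortCode, ShipmentID, Weight}, which is every attribute, so {ContainerID, Origin} is a candidate key.
{ContainerID, ShipmentID}⁺ = {CarrierID, ContainerID, Destination, ETA, Origin, PortCode, ShipmentID, Weight}, which is every attribute, so {ContainerID, ShipmentID} is a candidate key.
No proper subset of any of these is a key, and no other minimal superkey exists.

{ContainerID, Origin}, {ContainerID, ShipmentID}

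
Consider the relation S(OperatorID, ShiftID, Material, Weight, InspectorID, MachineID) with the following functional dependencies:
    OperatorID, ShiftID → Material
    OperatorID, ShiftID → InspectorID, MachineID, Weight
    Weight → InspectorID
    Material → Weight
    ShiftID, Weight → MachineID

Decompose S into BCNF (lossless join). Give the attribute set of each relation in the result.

{InspectorID, Weight}; {MachineID, Material, ShiftID}; {Material, OperatorID, ShiftID}; {Material, Weight}

Candidate key of the original relation: {OperatorID, ShiftID}.
{InspectorID, MachineID, Material, OperatorID, ShiftID, Weight}: {Weight} determines {InspectorID, Weight} here but is not a superkey — split on Weight → InspectorID, giving {InspectorID, Weight} and {MachineID, Material, OperatorID, ShiftID, Weight}.
{InspectorID, Weight}: every determinant is a superkey — BCNF.
{MachineID, Material, OperatorID, ShiftID, Weight}: {Material} determines {Material, Weight} here but is not a superkey — split on Material → Weight, giving {Material, Weight} and {MachineID, Material, OperatorID, ShiftID}.
{Material, Weight}: every determinant is a superkey — BCNF.
{MachineID, Material, OperatorID, ShiftID}: {Material, ShiftID} determines {MachineID, Material, ShiftID} here but is not a superkey — split on Material, ShiftID → MachineID, giving {MachineID, Material, ShiftID} and {Material, OperatorID, ShiftID}.
{MachineID, Material, ShiftID}: every determinant is a superkey — BCNF.
{Material, OperatorID, ShiftID}: every determinant is a superkey — BCNF.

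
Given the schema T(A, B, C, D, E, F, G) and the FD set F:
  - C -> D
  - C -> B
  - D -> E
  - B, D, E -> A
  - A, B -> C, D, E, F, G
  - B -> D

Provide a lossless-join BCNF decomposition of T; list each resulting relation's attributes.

Candidate keys of the original relation: {B}, {C}.
Within {A, B, C, D, E, F, G}: {D}⁺ ∩ {A, B, C, D, E, F, G} = {D, E}, not the whole set, so D -> E violates BCNF; decompose into {D, E} and {A, B, C, D, F, G}.
{D, E} has no BCNF violation.
{A, B, C, D, F, G} has no BCNF violation.

{A, B, C, D, F, G}; {D, E}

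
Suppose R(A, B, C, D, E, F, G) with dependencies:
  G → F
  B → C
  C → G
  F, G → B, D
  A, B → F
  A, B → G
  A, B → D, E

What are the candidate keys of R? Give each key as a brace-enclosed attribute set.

Attributes never on any right-hand side: {A} — every candidate key must contain it.
{A, B}⁺ = {A, B, C, D, E, F, G}, which is every attribute, so {A, B} is a candidate key.
{A, C}⁺ = {A, B, C, D, E, F, G}, which is every attribute, so {A, C} is a candidate key.
{A, G}⁺ = {A, B, C, D, E, F, G}, which is every attribute, so {A, G} is a candidate key.
These are minimal and exhaustive — every other superkey contains one of them.

{A, B}, {A, C}, {A, G}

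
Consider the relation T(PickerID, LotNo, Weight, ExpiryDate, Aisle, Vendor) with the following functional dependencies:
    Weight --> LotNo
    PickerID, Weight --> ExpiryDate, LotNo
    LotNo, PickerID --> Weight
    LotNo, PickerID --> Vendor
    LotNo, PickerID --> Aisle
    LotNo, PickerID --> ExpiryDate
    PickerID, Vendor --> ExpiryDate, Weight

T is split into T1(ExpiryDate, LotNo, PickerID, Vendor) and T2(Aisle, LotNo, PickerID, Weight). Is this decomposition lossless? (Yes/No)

Yes

T1 ∩ T2 = {LotNo, PickerID}; its closure under F is {Aisle, ExpiryDate, LotNo, PickerID, Vendor, Weight}.
This includes all of T1, so the common attributes are a superkey of T1 — the join is lossless.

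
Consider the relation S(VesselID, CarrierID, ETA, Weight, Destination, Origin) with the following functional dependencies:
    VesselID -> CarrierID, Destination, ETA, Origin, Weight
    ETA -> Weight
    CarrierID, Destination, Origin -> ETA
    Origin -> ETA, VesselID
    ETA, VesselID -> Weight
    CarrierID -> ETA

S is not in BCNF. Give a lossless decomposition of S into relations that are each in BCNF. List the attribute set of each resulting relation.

Candidate keys of the original relation: {Origin}, {VesselID}.
{CarrierID, Destination, ETA, Origin, VesselID, Weight}: {ETA} determines {ETA, Weight} here but is not a superkey — split on ETA -> Weight, giving {ETA, Weight} and {CarrierID, Destination, ETA, Origin, VesselID}.
{ETA, Weight} is in BCNF.
{CarrierID, Destination, ETA, Origin, VesselID}: {CarrierID} determines {CarrierID, ETA} here but is not a superkey — split on CarrierID -> ETA, giving {CarrierID, ETA} and {CarrierID, Destination, Origin, VesselID}.
{CarrierID, ETA} is in BCNF.
{CarrierID, Destination, Origin, VesselID} is in BCNF.

{CarrierID, Destination, Origin, VesselID}; {CarrierID, ETA}; {ETA, Weight}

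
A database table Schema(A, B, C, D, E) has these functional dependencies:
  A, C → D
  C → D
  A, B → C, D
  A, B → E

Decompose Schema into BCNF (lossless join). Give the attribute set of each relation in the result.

{A, B, C, E}; {C, D}

Candidate key of the original relation: {A, B}.
{A, B, C, D, E}: {A, C} determines {A, C, D} here but is not a superkey — split on A, C → D, giving {A, C, D} and {A, B, C, E}.
{A, C, D}: {C} determines {C, D} here but is not a superkey — split on C → D, giving {C, D} and {A, C}.
{C, D} has no BCNF violation.
{A, C} has no BCNF violation.
{A, B, C, E} has no BCNF violation.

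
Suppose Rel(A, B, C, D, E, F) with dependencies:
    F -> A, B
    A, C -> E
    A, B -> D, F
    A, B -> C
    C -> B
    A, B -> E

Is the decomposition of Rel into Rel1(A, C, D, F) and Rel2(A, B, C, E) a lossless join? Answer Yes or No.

The shared attributes are {A, C} and {A, C}⁺ = {A, B, C, D, E, F}.
This includes all of Rel1, so the common attributes are a superkey of Rel1 — the join is lossless.

Yes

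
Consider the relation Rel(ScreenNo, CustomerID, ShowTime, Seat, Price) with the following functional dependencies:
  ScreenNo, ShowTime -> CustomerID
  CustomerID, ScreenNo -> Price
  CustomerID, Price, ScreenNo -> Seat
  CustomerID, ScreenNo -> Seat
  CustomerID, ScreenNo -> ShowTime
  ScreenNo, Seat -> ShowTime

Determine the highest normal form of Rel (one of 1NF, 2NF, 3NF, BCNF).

BCNF

Candidate keys: {CustomerID, ScreenNo}, {ScreenNo, Seat}, {ScreenNo, ShowTime}. Prime attributes: {CustomerID, ScreenNo, Seat, ShowTime}.
Each dependency's left side is a superkey — BCNF holds.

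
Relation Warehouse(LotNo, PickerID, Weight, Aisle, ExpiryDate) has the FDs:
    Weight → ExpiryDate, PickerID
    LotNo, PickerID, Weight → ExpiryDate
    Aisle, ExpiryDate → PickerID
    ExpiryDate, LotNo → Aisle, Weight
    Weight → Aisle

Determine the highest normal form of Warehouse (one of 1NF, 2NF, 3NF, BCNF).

Candidate keys: {ExpiryDate, LotNo}, {LotNo, Weight}. Prime attributes: {ExpiryDate, LotNo, Weight}.
Weight → ExpiryDate, PickerID breaks BCNF: {Weight}⁺ = {Aisle, ExpiryDate, PickerID, Weight}, so {Weight} is not a superkey.
Because {PickerID} is non-prime and the left side of Weight → ExpiryDate, PickerID is not a superkey, the relation is not in 3NF.
{Weight} is a proper subset of the key {LotNo, Weight}, and {Weight}⁺ contains the non-prime attributes {Aisle, PickerID} — a partial dependency, so 2NF is violated.

1NF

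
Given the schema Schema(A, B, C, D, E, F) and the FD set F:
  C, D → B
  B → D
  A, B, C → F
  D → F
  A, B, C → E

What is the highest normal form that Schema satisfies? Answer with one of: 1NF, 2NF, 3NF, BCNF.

Candidate keys: {A, B, C}, {A, C, D}. Prime attributes: {A, B, C, D}.
C, D → B: {C, D}⁺ = {B, C, D, F}, which is not all of the attributes, so the left side is not a superkey — BCNF is violated.
D → F has non-prime {F} on the right and a non-superkey on the left, so 3NF fails.
Since {B} ⊂ {A, B, C} and {B}⁺ ⊇ {F} with {F} non-prime, there is a partial dependency; 2NF fails.

1NF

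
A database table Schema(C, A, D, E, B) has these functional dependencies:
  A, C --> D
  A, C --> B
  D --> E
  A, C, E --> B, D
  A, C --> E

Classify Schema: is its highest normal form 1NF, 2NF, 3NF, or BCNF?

2NF

Candidate key: {A, C}. Prime attributes: {A, C}.
For D --> E we have {D}⁺ = {D, E}; {D} is not a superkey, so BCNF fails.
Because {E} is non-prime and the left side of D --> E is not a superkey, the relation is not in 3NF.
No non-prime attribute depends on a proper subset of any candidate key, so 2NF holds.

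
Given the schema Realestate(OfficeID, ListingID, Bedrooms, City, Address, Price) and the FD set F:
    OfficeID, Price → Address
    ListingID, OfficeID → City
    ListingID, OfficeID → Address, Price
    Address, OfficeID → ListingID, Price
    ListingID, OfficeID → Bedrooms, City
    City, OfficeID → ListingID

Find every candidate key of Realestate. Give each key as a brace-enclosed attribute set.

{OfficeID} never appears on the right of any FD, so every key must include it.
{Address, OfficeID}⁺ = {Address, Bedrooms, City, ListingID, OfficeID, Price} — all of the relation — so {Address, OfficeID} is a candidate key.
{City, OfficeID}⁺ = {Address, Bedrooms, City, ListingID, OfficeID, Price} — all of the relation — so {City, OfficeID} is a candidate key.
{ListingID, OfficeID}⁺ = {Address, Bedrooms, City, ListingID, OfficeID, Price} — all of the relation — so {ListingID, OfficeID} is a candidate key.
{OfficeID, Price}⁺ = {Address, Bedrooms, City, ListingID, OfficeID, Price} — all of the relation — so {OfficeID, Price} is a candidate key.
Any other superkey properly contains one of these, so there are no further candidate keys.

{Address, OfficeID}, {City, OfficeID}, {ListingID, OfficeID}, {OfficeID, Price}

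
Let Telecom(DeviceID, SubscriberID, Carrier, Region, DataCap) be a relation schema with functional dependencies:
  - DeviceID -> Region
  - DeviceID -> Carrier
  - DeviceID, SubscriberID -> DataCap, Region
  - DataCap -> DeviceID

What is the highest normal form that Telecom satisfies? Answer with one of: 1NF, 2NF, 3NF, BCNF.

1NF

Candidate keys: {DataCap, SubscriberID}, {DeviceID, SubscriberID}. Prime attributes: {DataCap, DeviceID, SubscriberID}.
DeviceID -> Region: {DeviceID}⁺ = {Carrier, DeviceID, Region}, which is not all of the attributes, so the left side is not a superkey — BCNF is violated.
DeviceID -> Region determines the non-prime attribute {Region} from a non-superkey — 3NF is violated.
{DataCap} is a proper subset of the key {DataCap, SubscriberID}, and {DataCap}⁺ contains the non-prime attributes {Carrier, Region} — a partial dependency, so 2NF is violated.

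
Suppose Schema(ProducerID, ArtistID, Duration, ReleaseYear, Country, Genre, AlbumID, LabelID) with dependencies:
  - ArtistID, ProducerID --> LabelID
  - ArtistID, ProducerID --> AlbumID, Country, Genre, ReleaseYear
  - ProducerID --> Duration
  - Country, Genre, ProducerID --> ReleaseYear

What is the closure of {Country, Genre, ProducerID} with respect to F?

{Country, Duration, Genre, ProducerID, ReleaseYear}

Start with {Country, Genre, ProducerID}.
ProducerID --> Duration applies; add {Duration} → now {Country, Duration, Genre, ProducerID}.
Country, Genre, ProducerID --> ReleaseYear applies; add {ReleaseYear} → now {Country, Duration, Genre, ProducerID, ReleaseYear}.
No further FD applies.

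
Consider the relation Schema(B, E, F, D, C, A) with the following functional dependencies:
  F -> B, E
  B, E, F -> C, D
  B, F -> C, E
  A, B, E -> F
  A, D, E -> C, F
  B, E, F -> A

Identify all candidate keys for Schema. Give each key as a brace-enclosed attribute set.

{A, B, E}, {A, D, E}, {F}

Closure of {F} is {A, B, C, D, E, F}, the whole schema; {F} is a candidate key.
Closure of {A, B, E} is {A, B, C, D, E, F}, the whole schema; {A, B, E} is a candidate key.
Closure of {A, D, E} is {A, B, C, D, E, F}, the whole schema; {A, D, E} is a candidate key.
Any other superkey properly contains one of these, so there are no further candidate keys.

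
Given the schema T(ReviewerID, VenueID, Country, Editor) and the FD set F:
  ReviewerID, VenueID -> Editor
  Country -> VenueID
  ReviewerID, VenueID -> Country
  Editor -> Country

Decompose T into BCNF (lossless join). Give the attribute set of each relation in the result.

{Country, Editor}; {Country, VenueID}; {Editor, ReviewerID}

Candidate keys of the original relation: {Country, ReviewerID}, {Editor, ReviewerID}, {ReviewerID, VenueID}.
Within {Country, Editor, ReviewerID, VenueID}: {Country}⁺ ∩ {Country, Editor, ReviewerID, VenueID} = {Country, VenueID}, not the whole set, so Country -> VenueID violates BCNF; decompose into {Country, VenueID} and {Country, Editor, ReviewerID}.
{Country, VenueID} is in BCNF.
Within {Country, Editor, ReviewerID}: {Editor}⁺ ∩ {Country, Editor, ReviewerID} = {Country, Editor}, not the whole set, so Editor -> Country violates BCNF; decompose into {Country, Editor} and {Editor, ReviewerID}.
{Country, Editor} is in BCNF.
{Editor, ReviewerID} is in BCNF.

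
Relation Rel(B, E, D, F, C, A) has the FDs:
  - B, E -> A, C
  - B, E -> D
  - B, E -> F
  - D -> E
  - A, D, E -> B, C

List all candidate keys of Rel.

{A, D} is a candidate key since {A, D}⁺ = {A, B, C, D, E, F} covers every attribute.
{B, D} is a candidate key since {B, D}⁺ = {A, B, C, D, E, F} covers every attribute.
{B, E} is a candidate key since {B, E}⁺ = {A, B, C, D, E, F} covers every attribute.
These are minimal and exhaustive — every other superkey contains one of them.

{A, D}, {B, D}, {B, E}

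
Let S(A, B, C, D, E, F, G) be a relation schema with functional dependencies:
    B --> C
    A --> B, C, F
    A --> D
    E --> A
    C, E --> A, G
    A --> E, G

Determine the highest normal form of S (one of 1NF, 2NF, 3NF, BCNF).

2NF

Candidate keys: {A}, {E}. Prime attributes: {A, E}.
B --> C breaks BCNF: {B}⁺ = {B, C}, so {B} is not a superkey.
Because {C} is non-prime and the left side of B --> C is not a superkey, the relation is not in 3NF.
All keys have size 1, which rules out partial dependencies — 2NF is satisfied.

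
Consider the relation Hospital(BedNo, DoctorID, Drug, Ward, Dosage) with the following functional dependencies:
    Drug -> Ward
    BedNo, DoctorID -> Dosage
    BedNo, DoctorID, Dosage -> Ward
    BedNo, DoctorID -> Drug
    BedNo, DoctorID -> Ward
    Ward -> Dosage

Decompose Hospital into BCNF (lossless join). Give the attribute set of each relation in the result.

{BedNo, DoctorID, Drug}; {Dosage, Ward}; {Drug, Ward}

Candidate key of the original relation: {BedNo, DoctorID}.
In {BedNo, DoctorID, Dosage, Drug, Ward}, {Drug} is not a superkey ({Drug}⁺ restricted to this set is {Dosage, Drug, Ward}), so split on Drug -> Dosage, Ward into {Dosage, Drug, Ward} and {BedNo, DoctorID, Drug}.
In {Dosage, Drug, Ward}, {Ward} is not a superkey ({Ward}⁺ restricted to this set is {Dosage, Ward}), so split on Ward -> Dosage into {Dosage, Ward} and {Drug, Ward}.
{Dosage, Ward} is in BCNF.
{Drug, Ward} is in BCNF.
{BedNo, DoctorID, Drug} is in BCNF.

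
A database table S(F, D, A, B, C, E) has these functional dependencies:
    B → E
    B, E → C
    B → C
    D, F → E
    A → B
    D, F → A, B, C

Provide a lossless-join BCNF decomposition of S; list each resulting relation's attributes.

Candidate key of the original relation: {D, F}.
In {A, B, C, D, E, F}, {B} is not a superkey ({B}⁺ restricted to this set is {B, C, E}), so split on B → C, E into {B, C, E} and {A, B, D, F}.
{B, C, E}: every determinant is a superkey — BCNF.
In {A, B, D, F}, {A} is not a superkey ({A}⁺ restricted to this set is {A, B}), so split on A → B into {A, B} and {A, D, F}.
{A, B}: every determinant is a superkey — BCNF.
{A, D, F}: every determinant is a superkey — BCNF.

{A, B}; {A, D, F}; {B, C, E}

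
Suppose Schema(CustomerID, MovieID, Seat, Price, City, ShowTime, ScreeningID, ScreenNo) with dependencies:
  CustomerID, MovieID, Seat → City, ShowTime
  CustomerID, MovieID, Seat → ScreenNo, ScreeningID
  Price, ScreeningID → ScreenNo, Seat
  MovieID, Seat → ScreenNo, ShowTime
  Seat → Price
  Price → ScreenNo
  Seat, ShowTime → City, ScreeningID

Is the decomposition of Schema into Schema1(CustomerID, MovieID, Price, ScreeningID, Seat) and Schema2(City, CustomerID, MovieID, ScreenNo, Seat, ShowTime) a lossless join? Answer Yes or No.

Yes

Common attributes: {CustomerID, MovieID, Seat}; their closure is {City, CustomerID, MovieID, Price, ScreenNo, ScreeningID, Seat, ShowTime}.
This includes all of Schema1, so the common attributes are a superkey of Schema1 — the join is lossless.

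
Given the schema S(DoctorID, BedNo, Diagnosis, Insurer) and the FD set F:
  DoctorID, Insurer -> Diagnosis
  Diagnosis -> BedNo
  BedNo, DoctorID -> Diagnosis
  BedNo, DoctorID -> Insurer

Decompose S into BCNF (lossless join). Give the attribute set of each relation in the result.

{BedNo, Diagnosis}; {Diagnosis, DoctorID, Insurer}

Candidate keys of the original relation: {BedNo, DoctorID}, {Diagnosis, DoctorID}, {DoctorID, Insurer}.
{BedNo, Diagnosis, DoctorID, Insurer}: {Diagnosis} determines {BedNo, Diagnosis} here but is not a superkey — split on Diagnosis -> BedNo, giving {BedNo, Diagnosis} and {Diagnosis, DoctorID, Insurer}.
{BedNo, Diagnosis} is in BCNF.
{Diagnosis, DoctorID, Insurer} is in BCNF.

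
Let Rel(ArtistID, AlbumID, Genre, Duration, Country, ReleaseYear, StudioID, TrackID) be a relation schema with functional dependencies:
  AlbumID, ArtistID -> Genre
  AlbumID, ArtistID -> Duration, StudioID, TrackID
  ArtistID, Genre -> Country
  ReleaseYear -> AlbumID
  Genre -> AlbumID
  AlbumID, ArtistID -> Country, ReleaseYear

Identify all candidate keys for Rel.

Attributes never on any right-hand side: {ArtistID} — every candidate key must contain it.
{AlbumID, ArtistID}⁺ = {AlbumID, ArtistID, Country, Duration, Genre, ReleaseYear, StudioID, TrackID}, which is every attribute, so {AlbumID, ArtistID} is a candidate key.
{ArtistID, Genre}⁺ = {AlbumID, ArtistID, Country, Duration, Genre, ReleaseYear, StudioID, TrackID}, which is every attribute, so {ArtistID, Genre} is a candidate key.
{ArtistID, ReleaseYear}⁺ = {AlbumID, ArtistID, Country, Duration, Genre, ReleaseYear, StudioID, TrackID}, which is every attribute, so {ArtistID, ReleaseYear} is a candidate key.
Any other superkey properly contains one of these, so there are no further candidate keys.

{AlbumID, ArtistID}, {ArtistID, Genre}, {ArtistID, ReleaseYear}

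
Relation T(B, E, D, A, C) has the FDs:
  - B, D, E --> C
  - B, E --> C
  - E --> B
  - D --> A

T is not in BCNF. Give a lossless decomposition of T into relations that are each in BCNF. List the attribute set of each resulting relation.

{A, D}; {B, C, E}; {D, E}

Candidate key of the original relation: {D, E}.
{A, B, C, D, E}: {B, E} determines {B, C, E} here but is not a superkey — split on B, E --> C, giving {B, C, E} and {A, B, D, E}.
{B, C, E} has no BCNF violation.
{A, B, D, E}: {E} determines {B, E} here but is not a superkey — split on E --> B, giving {B, E} and {A, D, E}.
{B, E} has no BCNF violation.
{A, D, E}: {D} determines {A, D} here but is not a superkey — split on D --> A, giving {A, D} and {D, E}.
{A, D} has no BCNF violation.
{D, E} has no BCNF violation.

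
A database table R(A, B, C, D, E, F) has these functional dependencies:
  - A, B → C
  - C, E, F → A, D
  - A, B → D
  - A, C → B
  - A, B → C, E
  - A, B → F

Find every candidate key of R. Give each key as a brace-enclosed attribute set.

{A, B}, {A, C}, {C, E, F}

{A, B}⁺ = {A, B, C, D, E, F} — all of the relation — so {A, B} is a candidate key.
{A, C}⁺ = {A, B, C, D, E, F} — all of the relation — so {A, C} is a candidate key.
{C, E, F}⁺ = {A, B, C, D, E, F} — all of the relation — so {C, E, F} is a candidate key.
No proper subset of any of these is a key, and no other minimal superkey exists.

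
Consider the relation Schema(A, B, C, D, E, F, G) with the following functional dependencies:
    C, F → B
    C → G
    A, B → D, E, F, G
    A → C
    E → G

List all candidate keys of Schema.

Attributes never on any right-hand side: {A} — every candidate key must contain it.
{A, B}⁺ = {A, B, C, D, E, F, G}, which is every attribute, so {A, B} is a candidate key.
{A, F}⁺ = {A, B, C, D, E, F, G}, which is every attribute, so {A, F} is a candidate key.
No proper subset of any of these is a key, and no other minimal superkey exists.

{A, B}, {A, F}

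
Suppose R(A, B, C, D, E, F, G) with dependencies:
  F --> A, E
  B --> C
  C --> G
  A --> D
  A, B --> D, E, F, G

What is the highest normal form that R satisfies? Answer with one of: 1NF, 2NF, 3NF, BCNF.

Candidate keys: {A, B}, {B, F}. Prime attributes: {A, B, F}.
For F --> A, E we have {F}⁺ = {A, D, E, F}; {F} is not a superkey, so BCNF fails.
F --> A, E has non-prime {E} on the right and a non-superkey on the left, so 3NF fails.
{A} is a proper subset of the key {A, B}, and {A}⁺ contains the non-prime attribute {D} — a partial dependency, so 2NF is violated.

1NF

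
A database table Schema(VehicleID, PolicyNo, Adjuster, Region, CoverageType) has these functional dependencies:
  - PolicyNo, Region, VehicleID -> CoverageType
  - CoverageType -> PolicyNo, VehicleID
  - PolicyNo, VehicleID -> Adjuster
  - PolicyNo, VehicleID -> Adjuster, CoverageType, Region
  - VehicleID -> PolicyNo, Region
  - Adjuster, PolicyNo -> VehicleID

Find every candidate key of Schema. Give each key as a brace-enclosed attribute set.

Closure of {CoverageType} is {Adjuster, CoverageType, PolicyNo, Region, VehicleID}, the whole schema; {CoverageType} is a candidate key.
Closure of {VehicleID} is {Adjuster, CoverageType, PolicyNo, Region, VehicleID}, the whole schema; {VehicleID} is a candidate key.
Closure of {Adjuster, PolicyNo} is {Adjuster, CoverageType, PolicyNo, Region, VehicleID}, the whole schema; {Adjuster, PolicyNo} is a candidate key.
Any other superkey properly contains one of these, so there are no further candidate keys.

{Adjuster, PolicyNo}, {CoverageType}, {VehicleID}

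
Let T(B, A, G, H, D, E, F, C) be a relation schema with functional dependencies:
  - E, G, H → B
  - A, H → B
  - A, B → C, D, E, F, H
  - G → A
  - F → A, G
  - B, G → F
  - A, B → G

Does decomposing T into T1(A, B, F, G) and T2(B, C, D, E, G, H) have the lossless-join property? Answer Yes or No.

Yes

T1 ∩ T2 = {B, G}; its closure under F is {A, B, C, D, E, F, G, H}.
T1 is contained in that closure, so T1 ∩ T2 → T1 holds and the join is lossless.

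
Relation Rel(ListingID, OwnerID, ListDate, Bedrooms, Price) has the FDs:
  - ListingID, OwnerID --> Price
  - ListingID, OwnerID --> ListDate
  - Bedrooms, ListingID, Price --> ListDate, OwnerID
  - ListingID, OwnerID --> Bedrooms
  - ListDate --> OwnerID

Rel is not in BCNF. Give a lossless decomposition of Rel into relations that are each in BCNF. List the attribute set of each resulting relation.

{Bedrooms, ListDate, ListingID, Price}; {ListDate, OwnerID}

Candidate keys of the original relation: {Bedrooms, ListingID, Price}, {ListDate, ListingID}, {ListingID, OwnerID}.
{Bedrooms, ListDate, ListingID, OwnerID, Price}: {ListDate} determines {ListDate, OwnerID} here but is not a superkey — split on ListDate --> OwnerID, giving {ListDate, OwnerID} and {Bedrooms, ListDate, ListingID, Price}.
{ListDate, OwnerID} is in BCNF.
{Bedrooms, ListDate, ListingID, Price} is in BCNF.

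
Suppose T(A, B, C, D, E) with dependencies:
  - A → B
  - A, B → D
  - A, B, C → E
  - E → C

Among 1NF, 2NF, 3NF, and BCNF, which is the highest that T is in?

Candidate keys: {A, C}, {A, E}. Prime attributes: {A, C, E}.
For A → B we have {A}⁺ = {A, B, D}; {A} is not a superkey, so BCNF fails.
Because {B} is non-prime and the left side of A → B is not a superkey, the relation is not in 3NF.
Since {A} ⊂ {A, C} and {A}⁺ ⊇ {B, D} with {B, D} non-prime, there is a partial dependency; 2NF fails.

1NF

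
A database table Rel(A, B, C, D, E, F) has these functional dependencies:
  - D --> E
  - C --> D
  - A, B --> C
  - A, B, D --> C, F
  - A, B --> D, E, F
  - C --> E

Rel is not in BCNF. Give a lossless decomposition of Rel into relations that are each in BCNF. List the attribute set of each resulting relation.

Candidate key of the original relation: {A, B}.
Within {A, B, C, D, E, F}: {D}⁺ ∩ {A, B, C, D, E, F} = {D, E}, not the whole set, so D --> E violates BCNF; decompose into {D, E} and {A, B, C, D, F}.
{D, E} is in BCNF.
Within {A, B, C, D, F}: {C}⁺ ∩ {A, B, C, D, F} = {C, D}, not the whole set, so C --> D violates BCNF; decompose into {C, D} and {A, B, C, F}.
{C, D} is in BCNF.
{A, B, C, F} is in BCNF.

{A, B, C, F}; {C, D}; {D, E}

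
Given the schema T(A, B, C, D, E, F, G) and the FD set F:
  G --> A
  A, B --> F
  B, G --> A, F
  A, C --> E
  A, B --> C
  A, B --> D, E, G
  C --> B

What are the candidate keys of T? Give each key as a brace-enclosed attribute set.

{A, B}⁺ = {A, B, C, D, E, F, G}, which is every attribute, so {A, B} is a candidate key.
{A, C}⁺ = {A, B, C, D, E, F, G}, which is every attribute, so {A, C} is a candidate key.
{B, G}⁺ = {A, B, C, D, E, F, G}, which is every attribute, so {B, G} is a candidate key.
{C, G}⁺ = {A, B, C, D, E, F, G}, which is every attribute, so {C, G} is a candidate key.
These are minimal and exhaustive — every other superkey contains one of them.

{A, B}, {A, C}, {B, G}, {C, G}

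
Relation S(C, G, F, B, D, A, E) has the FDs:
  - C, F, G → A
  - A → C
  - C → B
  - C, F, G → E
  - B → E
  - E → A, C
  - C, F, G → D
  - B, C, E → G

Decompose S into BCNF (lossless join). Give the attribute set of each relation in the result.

{A, B, C, E, G}; {A, D, F}

Candidate keys of the original relation: {A, F}, {B, F}, {C, F}, {E, F}.
{A, B, C, D, E, F, G}: {A} determines {A, B, C, E, G} here but is not a superkey — split on A → B, C, E, G, giving {A, B, C, E, G} and {A, D, F}.
{A, B, C, E, G} is in BCNF.
{A, D, F} is in BCNF.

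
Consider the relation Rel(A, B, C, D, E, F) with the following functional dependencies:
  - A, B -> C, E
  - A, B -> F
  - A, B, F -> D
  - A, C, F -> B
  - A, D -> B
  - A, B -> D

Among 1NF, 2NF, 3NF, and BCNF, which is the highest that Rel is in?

BCNF

Candidate keys: {A, B}, {A, C, F}, {A, D}. Prime attributes: {A, B, C, D, F}.
The left-hand side of every FD is a superkey, so BCNF is satisfied.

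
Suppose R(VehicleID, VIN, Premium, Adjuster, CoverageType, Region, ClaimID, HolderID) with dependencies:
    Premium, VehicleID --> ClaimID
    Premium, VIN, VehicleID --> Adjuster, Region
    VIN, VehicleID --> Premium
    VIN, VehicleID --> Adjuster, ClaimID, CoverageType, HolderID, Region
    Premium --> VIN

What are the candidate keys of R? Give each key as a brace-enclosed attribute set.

{Premium, VehicleID}, {VIN, VehicleID}

No FD produces {VehicleID}, so it must be in every candidate key.
{Premium, VehicleID}⁺ = {Adjuster, ClaimID, CoverageType, HolderID, Premium, Region, VIN, VehicleID}, which is every attribute, so {Premium, VehicleID} is a candidate key.
{VIN, VehicleID}⁺ = {Adjuster, ClaimID, CoverageType, HolderID, Premium, Region, VIN, VehicleID}, which is every attribute, so {VIN, VehicleID} is a candidate key.
No proper subset of any of these is a key, and no other minimal superkey exists.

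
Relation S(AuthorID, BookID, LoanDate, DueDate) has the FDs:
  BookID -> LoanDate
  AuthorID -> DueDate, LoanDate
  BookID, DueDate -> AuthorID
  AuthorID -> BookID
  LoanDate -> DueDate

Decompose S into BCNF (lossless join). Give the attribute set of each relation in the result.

{AuthorID, BookID, LoanDate}; {DueDate, LoanDate}

Candidate keys of the original relation: {AuthorID}, {BookID}.
In {AuthorID, BookID, DueDate, LoanDate}, {LoanDate} is not a superkey ({LoanDate}⁺ restricted to this set is {DueDate, LoanDate}), so split on LoanDate -> DueDate into {DueDate, LoanDate} and {AuthorID, BookID, LoanDate}.
{DueDate, LoanDate} has no BCNF violation.
{AuthorID, BookID, LoanDate} has no BCNF violation.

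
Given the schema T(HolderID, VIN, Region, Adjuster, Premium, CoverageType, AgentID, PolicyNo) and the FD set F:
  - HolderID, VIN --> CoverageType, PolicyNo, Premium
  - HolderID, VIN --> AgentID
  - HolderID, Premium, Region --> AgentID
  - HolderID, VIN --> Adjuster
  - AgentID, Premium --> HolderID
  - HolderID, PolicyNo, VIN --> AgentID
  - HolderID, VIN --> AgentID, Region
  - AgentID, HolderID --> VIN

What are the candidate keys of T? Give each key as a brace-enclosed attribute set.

{AgentID, HolderID}, {AgentID, Premium}, {HolderID, Premium, Region}, {HolderID, VIN}

Closure of {AgentID, HolderID} is {Adjuster, AgentID, CoverageType, HolderID, PolicyNo, Premium, Region, VIN}, the whole schema; {AgentID, HolderID} is a candidate key.
Closure of {AgentID, Premium} is {Adjuster, AgentID, CoverageType, HolderID, PolicyNo, Premium, Region, VIN}, the whole schema; {AgentID, Premium} is a candidate key.
Closure of {HolderID, VIN} is {Adjuster, AgentID, CoverageType, HolderID, PolicyNo, Premium, Region, VIN}, the whole schema; {HolderID, VIN} is a candidate key.
Closure of {HolderID, Premium, Region} is {Adjuster, AgentID, CoverageType, HolderID, PolicyNo, Premium, Region, VIN}, the whole schema; {HolderID, Premium, Region} is a candidate key.
These are minimal and exhaustive — every other superkey contains one of them.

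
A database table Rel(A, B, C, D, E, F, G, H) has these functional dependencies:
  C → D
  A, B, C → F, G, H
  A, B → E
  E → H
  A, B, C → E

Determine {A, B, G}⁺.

Start with {A, B, G}.
A, B → E applies; add {E} → now {A, B, E, G}.
E → H applies; add {H} → now {A, B, E, G, H}.
No further FD applies.

{A, B, E, G, H}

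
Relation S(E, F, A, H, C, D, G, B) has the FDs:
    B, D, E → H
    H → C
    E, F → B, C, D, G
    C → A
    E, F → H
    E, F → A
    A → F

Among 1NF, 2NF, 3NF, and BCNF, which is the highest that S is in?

Candidate keys: {A, E}, {B, D, E}, {C, E}, {E, F}, {E, H}. Prime attributes: {A, B, C, D, E, F, H}.
H → C: {H}⁺ = {A, C, F, H}, which is not all of the attributes, so the left side is not a superkey — BCNF is violated.
But every attribute on its right side ({C}) is prime, and the same holds for every other non-superkey FD, so 3NF still holds.

3NF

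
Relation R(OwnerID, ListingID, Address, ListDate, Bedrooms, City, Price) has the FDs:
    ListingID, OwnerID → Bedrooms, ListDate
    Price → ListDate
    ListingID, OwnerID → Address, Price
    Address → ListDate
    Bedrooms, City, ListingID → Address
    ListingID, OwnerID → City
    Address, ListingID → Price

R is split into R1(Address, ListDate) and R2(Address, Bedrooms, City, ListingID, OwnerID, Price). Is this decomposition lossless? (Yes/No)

Yes

Common attributes: {Address}; their closure is {Address, ListDate}.
Since R1 ⊆ {Address, ListDate}, the intersection is a superkey of R1; the decomposition is lossless.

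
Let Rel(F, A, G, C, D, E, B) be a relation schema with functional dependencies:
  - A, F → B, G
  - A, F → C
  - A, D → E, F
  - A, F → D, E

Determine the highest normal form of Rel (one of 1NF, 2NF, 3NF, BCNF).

Candidate keys: {A, D}, {A, F}. Prime attributes: {A, D, F}.
The left-hand side of every FD is a superkey, so BCNF is satisfied.

BCNF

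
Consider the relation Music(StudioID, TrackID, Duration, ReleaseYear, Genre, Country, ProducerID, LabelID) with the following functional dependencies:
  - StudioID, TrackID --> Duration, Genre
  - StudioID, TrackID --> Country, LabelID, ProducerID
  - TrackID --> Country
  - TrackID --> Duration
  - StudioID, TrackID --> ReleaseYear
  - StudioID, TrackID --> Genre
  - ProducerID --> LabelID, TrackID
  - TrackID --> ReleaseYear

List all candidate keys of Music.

Attributes never on any right-hand side: {StudioID} — every candidate key must contain it.
{ProducerID, StudioID}⁺ = {Country, Duration, Genre, LabelID, ProducerID, ReleaseYear, StudioID, TrackID} — all of the relation — so {ProducerID, StudioID} is a candidate key.
{StudioID, TrackID}⁺ = {Country, Duration, Genre, LabelID, ProducerID, ReleaseYear, StudioID, TrackID} — all of the relation — so {StudioID, TrackID} is a candidate key.
These are minimal and exhaustive — every other superkey contains one of them.

{ProducerID, StudioID}, {StudioID, TrackID}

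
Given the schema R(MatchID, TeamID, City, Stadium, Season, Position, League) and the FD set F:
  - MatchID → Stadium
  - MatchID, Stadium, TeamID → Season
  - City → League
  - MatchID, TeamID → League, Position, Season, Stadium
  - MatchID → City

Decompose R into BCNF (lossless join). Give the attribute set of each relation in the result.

Candidate key of the original relation: {MatchID, TeamID}.
Within {City, League, MatchID, Position, Season, Stadium, TeamID}: {MatchID}⁺ ∩ {City, League, MatchID, Position, Season, Stadium, TeamID} = {City, League, MatchID, Stadium}, not the whole set, so MatchID → City, League, Stadium violates BCNF; decompose into {City, League, MatchID, Stadium} and {MatchID, Position, Season, TeamID}.
Within {City, League, MatchID, Stadium}: {City}⁺ ∩ {City, League, MatchID, Stadium} = {City, League}, not the whole set, so City → League violates BCNF; decompose into {City, League} and {City, MatchID, Stadium}.
{City, League} is in BCNF.
{City, MatchID, Stadium} is in BCNF.
{MatchID, Position, Season, TeamID} is in BCNF.

{City, League}; {City, MatchID, Stadium}; {MatchID, Position, Season, TeamID}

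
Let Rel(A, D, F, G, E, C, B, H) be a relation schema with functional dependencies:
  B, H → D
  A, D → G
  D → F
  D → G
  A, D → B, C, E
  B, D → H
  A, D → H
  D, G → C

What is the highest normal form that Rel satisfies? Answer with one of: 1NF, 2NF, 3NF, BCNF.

1NF

Candidate keys: {A, B, H}, {A, D}. Prime attributes: {A, B, D, H}.
B, H → D breaks BCNF: {B, H}⁺ = {B, C, D, F, G, H}, so {B, H} is not a superkey.
D → F determines the non-prime attribute {F} from a non-superkey — 3NF is violated.
Since {D} ⊂ {A, D} and {D}⁺ ⊇ {C, F, G} with {C, F, G} non-prime, there is a partial dependency; 2NF fails.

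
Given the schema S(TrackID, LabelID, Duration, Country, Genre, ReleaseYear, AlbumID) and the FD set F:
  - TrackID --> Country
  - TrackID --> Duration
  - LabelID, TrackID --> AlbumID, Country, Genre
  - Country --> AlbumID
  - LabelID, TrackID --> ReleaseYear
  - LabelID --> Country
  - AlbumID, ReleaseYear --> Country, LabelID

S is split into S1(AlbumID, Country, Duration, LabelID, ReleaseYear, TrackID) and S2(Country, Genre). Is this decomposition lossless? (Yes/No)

Common attributes: {Country}; their closure is {AlbumID, Country}.
S1 ⊄ {AlbumID, Country} and S2 ⊄ {AlbumID, Country}, so the split is lossy.

No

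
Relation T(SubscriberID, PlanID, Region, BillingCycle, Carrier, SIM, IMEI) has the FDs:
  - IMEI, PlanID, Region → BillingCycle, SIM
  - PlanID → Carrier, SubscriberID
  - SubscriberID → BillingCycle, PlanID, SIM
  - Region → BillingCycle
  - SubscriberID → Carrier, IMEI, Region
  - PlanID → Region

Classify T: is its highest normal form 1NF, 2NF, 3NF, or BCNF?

Candidate keys: {PlanID}, {SubscriberID}. Prime attributes: {PlanID, SubscriberID}.
Region → BillingCycle breaks BCNF: {Region}⁺ = {BillingCycle, Region}, so {Region} is not a superkey.
Region → BillingCycle determines the non-prime attribute {BillingCycle} from a non-superkey — 3NF is violated.
All keys have size 1, which rules out partial dependencies — 2NF is satisfied.

2NF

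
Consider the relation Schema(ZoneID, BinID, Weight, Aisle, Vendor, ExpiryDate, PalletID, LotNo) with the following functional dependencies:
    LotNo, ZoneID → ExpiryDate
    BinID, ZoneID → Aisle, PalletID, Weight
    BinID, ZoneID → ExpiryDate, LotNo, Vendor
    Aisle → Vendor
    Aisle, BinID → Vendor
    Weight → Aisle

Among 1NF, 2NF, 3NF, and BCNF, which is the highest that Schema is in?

2NF

Candidate key: {BinID, ZoneID}. Prime attributes: {BinID, ZoneID}.
LotNo, ZoneID → ExpiryDate breaks BCNF: {LotNo, ZoneID}⁺ = {ExpiryDate, LotNo, ZoneID}, so {LotNo, ZoneID} is not a superkey.
LotNo, ZoneID → ExpiryDate has non-prime {ExpiryDate} on the right and a non-superkey on the left, so 3NF fails.
No proper subset of a key has a non-prime attribute in its closure, so there is no partial dependency; 2NF holds.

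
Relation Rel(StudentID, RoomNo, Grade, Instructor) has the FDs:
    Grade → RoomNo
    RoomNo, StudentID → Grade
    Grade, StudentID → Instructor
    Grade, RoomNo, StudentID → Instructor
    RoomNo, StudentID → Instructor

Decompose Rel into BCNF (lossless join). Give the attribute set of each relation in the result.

{Grade, Instructor, StudentID}; {Grade, RoomNo}

Candidate keys of the original relation: {Grade, StudentID}, {RoomNo, StudentID}.
Within {Grade, Instructor, RoomNo, StudentID}: {Grade}⁺ ∩ {Grade, Instructor, RoomNo, StudentID} = {Grade, RoomNo}, not the whole set, so Grade → RoomNo violates BCNF; decompose into {Grade, RoomNo} and {Grade, Instructor, StudentID}.
{Grade, RoomNo} has no BCNF violation.
{Grade, Instructor, StudentID} has no BCNF violation.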